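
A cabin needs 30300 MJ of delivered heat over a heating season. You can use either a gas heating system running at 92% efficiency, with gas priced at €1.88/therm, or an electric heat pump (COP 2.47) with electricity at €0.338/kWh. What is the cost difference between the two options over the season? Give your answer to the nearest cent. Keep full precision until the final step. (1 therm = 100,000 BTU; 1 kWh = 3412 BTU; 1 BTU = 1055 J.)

€564.97

Heat load = 30300 MJ = 30,300,000,000 J / 1055 = 28,720,379 BTU
Gas: input = 28,720,379 / 0.92 = 31,217,803 BTU = 312.2 therm → 312.2 × €1.88 = €586.89
Heat pump: 28,720,379 BTU / 3412 = 8,417 kWh heat; / 2.47 = 3,408 kWh in → × €0.338 = €1,151.86
Difference = |€586.89 − €1,151.86| = €564.97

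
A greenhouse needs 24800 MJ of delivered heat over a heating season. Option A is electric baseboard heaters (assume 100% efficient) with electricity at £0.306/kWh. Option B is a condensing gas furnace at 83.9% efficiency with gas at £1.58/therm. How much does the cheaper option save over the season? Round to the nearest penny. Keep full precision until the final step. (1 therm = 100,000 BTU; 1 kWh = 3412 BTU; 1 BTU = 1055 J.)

£1665.51

Heat load = 24800 MJ = 24,800,000,000 J / 1055 = 23,507,109 BTU
Gas: input = 23,507,109 / 0.839 = 28,018,008 BTU = 280.2 therm → 280.2 × £1.58 = £442.68
Electric: 23,507,109 BTU / 3412 = 6,890 kWh → × £0.306 = £2,108.20
Difference = |£442.68 − £2,108.20| = £1,665.51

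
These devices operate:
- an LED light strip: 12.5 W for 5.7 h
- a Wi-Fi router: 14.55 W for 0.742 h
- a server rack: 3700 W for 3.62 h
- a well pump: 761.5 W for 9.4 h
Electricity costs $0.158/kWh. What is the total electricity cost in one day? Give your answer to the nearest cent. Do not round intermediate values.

LED light strip: 12.5 W × 5.7 h = 71 Wh = 0.07125 kWh
Wi-Fi router: 14.55 W × 0.742 h = 11 Wh = 0.0108 kWh
server rack: 3700 W × 3.62 h = 13,394 Wh = 13.39 kWh
well pump: 761.5 W × 9.4 h = 7,158 Wh = 7.158 kWh
Total energy = 0.07125 + 0.0108 + 13.39 + 7.158 = 20.63 kWh
Cost = 20.63 kWh × $0.158 = $3.26

$3.26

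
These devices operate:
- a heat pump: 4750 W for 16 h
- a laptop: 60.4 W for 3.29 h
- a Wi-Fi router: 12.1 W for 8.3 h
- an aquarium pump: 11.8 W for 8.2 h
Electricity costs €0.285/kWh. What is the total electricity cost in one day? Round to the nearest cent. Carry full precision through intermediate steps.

heat pump: 4750 W × 16 h = 76,000 Wh = 76 kWh
laptop: 60.4 W × 3.29 h = 199 Wh = 0.1987 kWh
Wi-Fi router: 12.1 W × 8.3 h = 100 Wh = 0.1004 kWh
aquarium pump: 11.8 W × 8.2 h = 97 Wh = 0.09676 kWh
Total energy = 76 + 0.1987 + 0.1004 + 0.09676 = 76.4 kWh
Cost = 76.4 kWh × €0.285 = €21.77

€21.77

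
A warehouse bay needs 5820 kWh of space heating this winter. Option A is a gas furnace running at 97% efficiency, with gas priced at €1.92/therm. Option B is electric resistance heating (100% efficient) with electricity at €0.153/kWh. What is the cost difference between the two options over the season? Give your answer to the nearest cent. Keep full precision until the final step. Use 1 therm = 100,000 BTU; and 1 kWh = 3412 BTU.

Heat load = 5820 kWh × 3412 = 19,857,840 BTU
Gas: input = 19,857,840 / 0.97 = 20,472,000 BTU = 204.7 therm → 204.7 × €1.92 = €393.06
Electric: 19,857,840 BTU / 3412 = 5,820 kWh → × €0.153 = €890.46
Difference = |€393.06 − €890.46| = €497.40

€497.40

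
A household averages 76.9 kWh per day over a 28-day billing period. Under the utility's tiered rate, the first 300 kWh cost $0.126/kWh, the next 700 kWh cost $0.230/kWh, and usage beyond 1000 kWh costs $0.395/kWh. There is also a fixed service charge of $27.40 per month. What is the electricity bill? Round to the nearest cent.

Usage = 76.9 kWh/day × 28 days = 2153.2 kWh
First 300 kWh × $0.126 = $37.80
Next 700 kWh × $0.230 = $161.00
Remaining 1153.2 kWh × $0.395 = $455.51
Energy charge = $654.31; + service $27.40 = $681.71

$681.71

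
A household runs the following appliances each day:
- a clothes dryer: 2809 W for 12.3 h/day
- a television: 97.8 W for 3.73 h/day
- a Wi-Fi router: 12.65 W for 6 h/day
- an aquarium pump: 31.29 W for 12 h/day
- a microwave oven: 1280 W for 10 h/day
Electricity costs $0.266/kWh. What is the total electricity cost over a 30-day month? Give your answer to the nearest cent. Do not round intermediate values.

clothes dryer: 2809 W × 12.3 h × 30 d = 1,036,521 Wh = 1,037 kWh
television: 97.8 W × 3.73 h × 30 d = 10,944 Wh = 10.94 kWh
Wi-Fi router: 12.65 W × 6 h × 30 d = 2,277 Wh = 2.277 kWh
aquarium pump: 31.29 W × 12 h × 30 d = 11,264 Wh = 11.26 kWh
microwave oven: 1280 W × 10 h × 30 d = 384,000 Wh = 384 kWh
Total energy = 1,037 + 10.94 + 2.277 + 11.26 + 384 = 1,445 kWh
Cost = 1,445 kWh × $0.266 = $384.37

$384.37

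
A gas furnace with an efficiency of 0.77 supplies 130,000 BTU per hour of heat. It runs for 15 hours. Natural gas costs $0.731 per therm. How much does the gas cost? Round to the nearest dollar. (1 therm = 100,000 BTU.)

$19

Heat delivered = 130,000 BTU/h × 15 h = 1,950,000 BTU
Gas input = 1,950,000 / 0.77 = 2,532,468 BTU
= 2,532,468 / 100,000 = 25.32 therm
Cost = 25.32 × $0.731/therm = $18.51 ≈ $19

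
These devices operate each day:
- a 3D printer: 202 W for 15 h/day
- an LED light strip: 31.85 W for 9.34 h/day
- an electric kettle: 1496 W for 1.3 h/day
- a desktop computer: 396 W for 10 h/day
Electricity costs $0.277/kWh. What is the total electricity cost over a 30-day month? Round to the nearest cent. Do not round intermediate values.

3D printer: 202 W × 15 h × 30 d = 90,900 Wh = 90.9 kWh
LED light strip: 31.85 W × 9.34 h × 30 d = 8,924 Wh = 8.924 kWh
electric kettle: 1496 W × 1.3 h × 30 d = 58,344 Wh = 58.34 kWh
desktop computer: 396 W × 10 h × 30 d = 118,800 Wh = 118.8 kWh
Total energy = 90.9 + 8.924 + 58.34 + 118.8 = 277 kWh
Cost = 277 kWh × $0.277 = $76.72

$76.72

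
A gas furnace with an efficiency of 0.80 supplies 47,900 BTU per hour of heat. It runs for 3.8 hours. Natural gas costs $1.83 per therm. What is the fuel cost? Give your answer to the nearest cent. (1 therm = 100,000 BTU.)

Heat delivered = 47,900 BTU/h × 3.8 h = 182,020 BTU
Gas input = 182,020 / 0.80 = 227,525 BTU
= 227,525 / 100,000 = 2.275 therm
Cost = 2.275 × $1.83/therm = $4.16

$4.16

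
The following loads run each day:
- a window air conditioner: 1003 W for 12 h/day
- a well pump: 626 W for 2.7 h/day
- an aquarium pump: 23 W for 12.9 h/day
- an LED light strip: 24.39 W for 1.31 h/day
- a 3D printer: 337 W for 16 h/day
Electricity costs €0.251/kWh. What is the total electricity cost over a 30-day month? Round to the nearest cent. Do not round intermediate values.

€146.43

window air conditioner: 1003 W × 12 h × 30 d = 361,080 Wh = 361.1 kWh
well pump: 626 W × 2.7 h × 30 d = 50,706 Wh = 50.71 kWh
aquarium pump: 23 W × 12.9 h × 30 d = 8,901 Wh = 8.901 kWh
LED light strip: 24.39 W × 1.31 h × 30 d = 959 Wh = 0.9585 kWh
3D printer: 337 W × 16 h × 30 d = 161,760 Wh = 161.8 kWh
Total energy = 361.1 + 50.71 + 8.901 + 0.9585 + 161.8 = 583.4 kWh
Cost = 583.4 kWh × €0.251 = €146.43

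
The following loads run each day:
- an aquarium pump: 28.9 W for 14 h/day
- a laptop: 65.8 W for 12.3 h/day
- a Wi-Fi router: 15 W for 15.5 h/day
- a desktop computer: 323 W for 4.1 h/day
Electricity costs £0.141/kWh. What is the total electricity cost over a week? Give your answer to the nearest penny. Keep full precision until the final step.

£2.73

aquarium pump: 28.9 W × 14 h × 7 d = 2,832 Wh = 2.832 kWh
laptop: 65.8 W × 12.3 h × 7 d = 5,665 Wh = 5.665 kWh
Wi-Fi router: 15 W × 15.5 h × 7 d = 1,628 Wh = 1.627 kWh
desktop computer: 323 W × 4.1 h × 7 d = 9,270 Wh = 9.27 kWh
Total energy = 2.832 + 5.665 + 1.627 + 9.27 = 19.4 kWh
Cost = 19.4 kWh × £0.141 = £2.73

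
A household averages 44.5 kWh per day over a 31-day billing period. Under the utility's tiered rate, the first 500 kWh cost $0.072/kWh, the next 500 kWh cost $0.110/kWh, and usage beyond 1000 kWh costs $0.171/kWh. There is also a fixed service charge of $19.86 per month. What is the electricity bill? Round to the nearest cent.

Usage = 44.5 kWh/day × 31 days = 1379.5 kWh
First 500 kWh × $0.072 = $36.00
Next 500 kWh × $0.110 = $55.00
Remaining 379.5 kWh × $0.171 = $64.89
Energy charge = $155.89; + service $19.86 = $175.75

$175.75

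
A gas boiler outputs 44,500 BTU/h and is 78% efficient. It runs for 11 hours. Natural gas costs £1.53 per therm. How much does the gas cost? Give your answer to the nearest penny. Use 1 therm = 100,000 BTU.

Heat delivered = 44,500 BTU/h × 11 h = 489,500 BTU
Gas input = 489,500 / 0.78 = 627,564 BTU
= 627,564 / 100,000 = 6.276 therm
Cost = 6.276 × £1.53/therm = £9.60

£9.60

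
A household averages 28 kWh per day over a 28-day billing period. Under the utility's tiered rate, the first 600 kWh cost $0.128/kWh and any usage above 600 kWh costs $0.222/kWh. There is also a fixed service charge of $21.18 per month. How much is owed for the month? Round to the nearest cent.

Usage = 28 kWh/day × 28 days = 784 kWh
First 600 kWh × $0.128 = $76.80
Remaining 184 kWh × $0.222 = $40.85
Energy charge = $117.65; + service $21.18 = $138.83

$138.83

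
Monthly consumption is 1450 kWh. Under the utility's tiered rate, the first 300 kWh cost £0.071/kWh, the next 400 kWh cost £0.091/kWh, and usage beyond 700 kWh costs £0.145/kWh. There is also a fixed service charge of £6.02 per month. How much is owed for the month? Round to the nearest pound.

£172

First 300 kWh × £0.071 = £21.30
Next 400 kWh × £0.091 = £36.40
Remaining 750 kWh × £0.145 = £108.75
Energy charge = £166.45; + service £6.02 = £172.47 ≈ £172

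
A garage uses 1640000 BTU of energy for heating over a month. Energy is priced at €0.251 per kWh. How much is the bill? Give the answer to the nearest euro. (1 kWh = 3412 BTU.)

€121

1640000 BTU × (0.00029308 kWh/BTU) = 480.7 kWh
Cost = 480.7 kWh × €0.251/kWh = €120.64 ≈ €121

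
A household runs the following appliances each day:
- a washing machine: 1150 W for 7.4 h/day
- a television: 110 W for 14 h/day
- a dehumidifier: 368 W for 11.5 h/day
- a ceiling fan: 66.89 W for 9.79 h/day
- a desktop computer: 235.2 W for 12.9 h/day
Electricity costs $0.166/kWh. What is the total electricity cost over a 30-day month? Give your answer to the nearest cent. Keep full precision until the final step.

washing machine: 1150 W × 7.4 h × 30 d = 255,300 Wh = 255.3 kWh
television: 110 W × 14 h × 30 d = 46,200 Wh = 46.2 kWh
dehumidifier: 368 W × 11.5 h × 30 d = 126,960 Wh = 127 kWh
ceiling fan: 66.89 W × 9.79 h × 30 d = 19,646 Wh = 19.65 kWh
desktop computer: 235.2 W × 12.9 h × 30 d = 91,022 Wh = 91.02 kWh
Total energy = 255.3 + 46.2 + 127 + 19.65 + 91.02 = 539.1 kWh
Cost = 539.1 kWh × $0.166 = $89.50

$89.50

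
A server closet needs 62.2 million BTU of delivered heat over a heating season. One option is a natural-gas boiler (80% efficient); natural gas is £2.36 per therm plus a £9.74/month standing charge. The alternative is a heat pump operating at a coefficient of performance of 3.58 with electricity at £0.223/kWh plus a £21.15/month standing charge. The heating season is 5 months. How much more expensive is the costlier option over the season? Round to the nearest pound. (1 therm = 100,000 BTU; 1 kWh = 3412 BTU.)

Heat load = 62.2 × 10⁶ BTU = 62,200,000 BTU
Gas: input = 62,200,000 / 0.800 = 77,750,000 BTU = 777.5 therm → 777.5 × £2.36 = £1,834.90; + 5 × £9.74 standing = £1,883.60
Heat pump: 62,200,000 BTU / 3412 = 18,230 kWh heat; / 3.58 = 5,092 kWh in → × £0.223 = £1,135.54; + 5 × £21.15 standing = £1,241.29
Difference = |£1,883.60 − £1,241.29| = £642.31 ≈ £642

£642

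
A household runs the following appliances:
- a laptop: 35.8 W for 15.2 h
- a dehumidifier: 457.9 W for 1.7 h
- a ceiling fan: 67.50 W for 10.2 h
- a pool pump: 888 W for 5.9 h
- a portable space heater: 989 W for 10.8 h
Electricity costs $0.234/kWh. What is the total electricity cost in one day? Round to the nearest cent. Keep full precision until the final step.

$4.20

laptop: 35.8 W × 15.2 h = 544 Wh = 0.5442 kWh
dehumidifier: 457.9 W × 1.7 h = 778 Wh = 0.7784 kWh
ceiling fan: 67.50 W × 10.2 h = 688 Wh = 0.6885 kWh
pool pump: 888 W × 5.9 h = 5,239 Wh = 5.239 kWh
portable space heater: 989 W × 10.8 h = 10,681 Wh = 10.68 kWh
Total energy = 0.5442 + 0.7784 + 0.6885 + 5.239 + 10.68 = 17.93 kWh
Cost = 17.93 kWh × $0.234 = $4.20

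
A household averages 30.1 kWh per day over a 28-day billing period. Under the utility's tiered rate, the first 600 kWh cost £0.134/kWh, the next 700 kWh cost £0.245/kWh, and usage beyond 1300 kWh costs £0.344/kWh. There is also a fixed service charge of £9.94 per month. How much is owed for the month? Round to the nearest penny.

£149.83

Usage = 30.1 kWh/day × 28 days = 842.8 kWh
First 600 kWh × £0.134 = £80.40
Next 242.8 kWh × £0.245 = £59.49
Remaining tier: 0 kWh (not reached)
Energy charge = £139.89; + service £9.94 = £149.83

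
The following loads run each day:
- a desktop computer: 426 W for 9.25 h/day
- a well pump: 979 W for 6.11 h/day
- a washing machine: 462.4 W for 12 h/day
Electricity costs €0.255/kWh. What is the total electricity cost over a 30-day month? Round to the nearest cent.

desktop computer: 426 W × 9.25 h × 30 d = 118,215 Wh = 118.2 kWh
well pump: 979 W × 6.11 h × 30 d = 179,451 Wh = 179.5 kWh
washing machine: 462.4 W × 12 h × 30 d = 166,464 Wh = 166.5 kWh
Total energy = 118.2 + 179.5 + 166.5 = 464.1 kWh
Cost = 464.1 kWh × €0.255 = €118.35

€118.35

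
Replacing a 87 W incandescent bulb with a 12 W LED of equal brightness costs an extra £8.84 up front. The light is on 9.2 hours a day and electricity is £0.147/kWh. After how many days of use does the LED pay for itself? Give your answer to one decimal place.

Power saved = 87 − 12 = 75 W
Daily energy saved = 75 W × 9.2 h = 690 Wh = 0.69 kWh
Daily savings = 0.69 × £0.147 = £0.1014
Payback = £8.84 / £0.1014 per day = 87.15 days

87.2 days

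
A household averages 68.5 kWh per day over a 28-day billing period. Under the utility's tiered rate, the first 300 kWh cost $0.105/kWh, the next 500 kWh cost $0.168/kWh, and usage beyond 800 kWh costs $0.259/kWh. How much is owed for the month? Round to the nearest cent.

$405.06

Usage = 68.5 kWh/day × 28 days = 1918 kWh
First 300 kWh × $0.105 = $31.50
Next 500 kWh × $0.168 = $84.00
Remaining 1118 kWh × $0.259 = $289.56
Total = $405.06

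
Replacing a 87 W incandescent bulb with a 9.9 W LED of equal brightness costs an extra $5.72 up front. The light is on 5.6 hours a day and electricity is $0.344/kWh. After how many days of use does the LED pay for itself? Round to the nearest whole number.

39 days

Power saved = 87 − 9.9 = 77.1 W
Daily energy saved = 77.1 W × 5.6 h = 431.8 Wh = 0.43176 kWh
Daily savings = 0.43176 × $0.344 = $0.1485
Payback = $5.72 / $0.1485 per day = 38.51 days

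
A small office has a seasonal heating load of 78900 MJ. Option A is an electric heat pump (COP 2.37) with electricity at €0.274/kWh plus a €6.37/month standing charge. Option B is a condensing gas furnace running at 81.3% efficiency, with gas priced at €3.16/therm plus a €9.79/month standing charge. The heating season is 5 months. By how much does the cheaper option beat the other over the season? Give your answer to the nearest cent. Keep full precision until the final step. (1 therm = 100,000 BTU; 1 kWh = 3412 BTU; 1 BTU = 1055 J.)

Heat load = 78900 MJ = 78,900,000,000 J / 1055 = 74,786,730 BTU
Gas: input = 74,786,730 / 0.813 = 91,988,598 BTU = 919.9 therm → 919.9 × €3.16 = €2,906.84; + 5 × €9.79 standing = €2,955.79
Heat pump: 74,786,730 BTU / 3412 = 21,920 kWh heat; / 2.37 = 9,248 kWh in → × €0.274 = €2,534.06; + 5 × €6.37 standing = €2,565.91
Difference = |€2,955.79 − €2,565.91| = €389.87

€389.87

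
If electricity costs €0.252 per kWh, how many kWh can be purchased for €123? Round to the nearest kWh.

488 kWh

€123 / €0.252 per kWh = 488.1 kWh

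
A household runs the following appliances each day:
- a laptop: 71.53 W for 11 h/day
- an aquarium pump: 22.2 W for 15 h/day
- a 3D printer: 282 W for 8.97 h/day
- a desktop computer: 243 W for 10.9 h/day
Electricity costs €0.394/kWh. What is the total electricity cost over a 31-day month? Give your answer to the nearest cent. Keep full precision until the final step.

€76.92

laptop: 71.53 W × 11 h × 31 d = 24,392 Wh = 24.39 kWh
aquarium pump: 22.2 W × 15 h × 31 d = 10,323 Wh = 10.32 kWh
3D printer: 282 W × 8.97 h × 31 d = 78,416 Wh = 78.42 kWh
desktop computer: 243 W × 10.9 h × 31 d = 82,110 Wh = 82.11 kWh
Total energy = 24.39 + 10.32 + 78.42 + 82.11 = 195.2 kWh
Cost = 195.2 kWh × €0.394 = €76.92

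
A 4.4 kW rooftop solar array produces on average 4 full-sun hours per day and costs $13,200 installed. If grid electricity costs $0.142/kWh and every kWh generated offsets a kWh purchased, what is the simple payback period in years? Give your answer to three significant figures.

14.5 years

Daily generation = 4.4 kW × 4 h = 17.6 kWh
Annual generation = 17.6 × 365 = 6424 kWh
Annual savings = 6424 × $0.142 = $912.21
Payback = $13,200 / $912.21 = 14.5 years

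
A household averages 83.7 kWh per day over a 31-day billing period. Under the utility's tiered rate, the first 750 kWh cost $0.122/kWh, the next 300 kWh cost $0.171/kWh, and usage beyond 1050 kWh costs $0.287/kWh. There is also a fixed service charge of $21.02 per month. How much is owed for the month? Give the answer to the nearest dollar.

$607

Usage = 83.7 kWh/day × 31 days = 2594.7 kWh
First 750 kWh × $0.122 = $91.50
Next 300 kWh × $0.171 = $51.30
Remaining 1544.7 kWh × $0.287 = $443.33
Energy charge = $586.13; + service $21.02 = $607.15 ≈ $607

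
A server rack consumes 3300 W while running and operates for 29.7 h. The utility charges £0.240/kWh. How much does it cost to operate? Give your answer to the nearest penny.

£23.52

Energy = 3300 W × 29.7 h = 98,010 Wh = 98.01 kWh
Cost = 98.01 kWh × £0.240/kWh = £23.52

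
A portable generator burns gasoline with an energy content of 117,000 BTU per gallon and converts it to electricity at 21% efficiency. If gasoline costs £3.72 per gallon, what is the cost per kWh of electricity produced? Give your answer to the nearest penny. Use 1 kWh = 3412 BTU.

£0.52

Electrical output per gallon = 117,000 BTU × 0.21 / 3412 BTU/kWh = 7.201 kWh
Cost per kWh = £3.72 / 7.201 kWh = £0.517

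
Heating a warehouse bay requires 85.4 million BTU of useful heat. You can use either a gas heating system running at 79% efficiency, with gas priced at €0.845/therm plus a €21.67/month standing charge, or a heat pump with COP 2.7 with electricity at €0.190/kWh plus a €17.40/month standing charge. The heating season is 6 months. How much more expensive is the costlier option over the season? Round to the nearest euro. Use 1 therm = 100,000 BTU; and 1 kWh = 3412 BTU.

€822

Heat load = 85.4 × 10⁶ BTU = 85,400,000 BTU
Gas: input = 85,400,000 / 0.79 = 108,101,266 BTU = 1,081 therm → 1,081 × €0.845 = €913.46; + 6 × €21.67 standing = €1,043.48
Heat pump: 85,400,000 BTU / 3412 = 25,030 kWh heat; / 2.7 = 9,270 kWh in → × €0.190 = €1,761.32; + 6 × €17.40 standing = €1,865.72
Difference = |€1,043.48 − €1,865.72| = €822.25 ≈ €822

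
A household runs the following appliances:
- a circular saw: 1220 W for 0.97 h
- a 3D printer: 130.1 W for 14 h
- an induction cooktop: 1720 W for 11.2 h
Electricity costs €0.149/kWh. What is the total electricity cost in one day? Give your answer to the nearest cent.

€3.32

circular saw: 1220 W × 0.97 h = 1,183 Wh = 1.183 kWh
3D printer: 130.1 W × 14 h = 1,821 Wh = 1.821 kWh
induction cooktop: 1720 W × 11.2 h = 19,264 Wh = 19.26 kWh
Total energy = 1.183 + 1.821 + 19.26 = 22.27 kWh
Cost = 22.27 kWh × €0.149 = €3.32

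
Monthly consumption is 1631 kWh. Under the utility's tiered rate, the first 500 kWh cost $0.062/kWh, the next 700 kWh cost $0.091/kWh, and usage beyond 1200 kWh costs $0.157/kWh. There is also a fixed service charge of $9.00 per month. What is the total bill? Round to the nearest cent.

$171.37

First 500 kWh × $0.062 = $31.00
Next 700 kWh × $0.091 = $63.70
Remaining 431 kWh × $0.157 = $67.67
Energy charge = $162.37; + service $9.00 = $171.37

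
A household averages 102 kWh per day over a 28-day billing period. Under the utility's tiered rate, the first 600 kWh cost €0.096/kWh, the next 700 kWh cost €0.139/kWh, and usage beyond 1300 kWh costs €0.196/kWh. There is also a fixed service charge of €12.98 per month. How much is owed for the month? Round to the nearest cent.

€472.86

Usage = 102 kWh/day × 28 days = 2856 kWh
First 600 kWh × €0.096 = €57.60
Next 700 kWh × €0.139 = €97.30
Remaining 1556 kWh × €0.196 = €304.98
Energy charge = €459.88; + service €12.98 = €472.86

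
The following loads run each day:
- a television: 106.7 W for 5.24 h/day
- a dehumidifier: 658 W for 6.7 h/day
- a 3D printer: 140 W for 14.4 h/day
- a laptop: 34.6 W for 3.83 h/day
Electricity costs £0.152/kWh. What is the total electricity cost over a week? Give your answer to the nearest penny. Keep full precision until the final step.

television: 106.7 W × 5.24 h × 7 d = 3,914 Wh = 3.914 kWh
dehumidifier: 658 W × 6.7 h × 7 d = 30,860 Wh = 30.86 kWh
3D printer: 140 W × 14.4 h × 7 d = 14,112 Wh = 14.11 kWh
laptop: 34.6 W × 3.83 h × 7 d = 928 Wh = 0.9276 kWh
Total energy = 3.914 + 30.86 + 14.11 + 0.9276 = 49.81 kWh
Cost = 49.81 kWh × £0.152 = £7.57

£7.57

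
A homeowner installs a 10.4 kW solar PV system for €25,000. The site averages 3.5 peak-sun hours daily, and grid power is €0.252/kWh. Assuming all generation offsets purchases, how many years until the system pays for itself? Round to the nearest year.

7 years

Daily generation = 10.4 kW × 3.5 h = 36.4 kWh
Annual generation = 36.4 × 365 = 13286 kWh
Annual savings = 13286 × €0.252 = €3,348.07
Payback = €25,000 / €3,348.07 = 7.47 years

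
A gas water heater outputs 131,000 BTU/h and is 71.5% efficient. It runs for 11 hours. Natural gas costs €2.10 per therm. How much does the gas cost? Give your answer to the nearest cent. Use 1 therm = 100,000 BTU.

Heat delivered = 131,000 BTU/h × 11 h = 1,441,000 BTU
Gas input = 1,441,000 / 0.715 = 2,015,385 BTU
= 2,015,385 / 100,000 = 20.15 therm
Cost = 20.15 × €2.10/therm = €42.32

€42.32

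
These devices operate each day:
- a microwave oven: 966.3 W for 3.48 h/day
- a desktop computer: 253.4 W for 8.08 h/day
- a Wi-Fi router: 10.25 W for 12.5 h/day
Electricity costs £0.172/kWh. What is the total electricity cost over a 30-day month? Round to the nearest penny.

£28.58

microwave oven: 966.3 W × 3.48 h × 30 d = 100,882 Wh = 100.9 kWh
desktop computer: 253.4 W × 8.08 h × 30 d = 61,424 Wh = 61.42 kWh
Wi-Fi router: 10.25 W × 12.5 h × 30 d = 3,844 Wh = 3.844 kWh
Total energy = 100.9 + 61.42 + 3.844 = 166.1 kWh
Cost = 166.1 kWh × £0.172 = £28.58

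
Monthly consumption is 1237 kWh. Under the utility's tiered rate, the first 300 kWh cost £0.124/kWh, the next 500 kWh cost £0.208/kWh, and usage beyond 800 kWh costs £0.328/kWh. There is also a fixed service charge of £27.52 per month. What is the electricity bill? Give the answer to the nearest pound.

First 300 kWh × £0.124 = £37.20
Next 500 kWh × £0.208 = £104.00
Remaining 437 kWh × £0.328 = £143.34
Energy charge = £284.54; + service £27.52 = £312.06 ≈ £312

£312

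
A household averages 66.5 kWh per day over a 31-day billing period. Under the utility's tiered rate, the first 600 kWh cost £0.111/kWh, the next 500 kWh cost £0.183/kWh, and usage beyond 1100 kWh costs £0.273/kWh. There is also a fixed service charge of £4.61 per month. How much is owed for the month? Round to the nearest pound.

£425

Usage = 66.5 kWh/day × 31 days = 2061.5 kWh
First 600 kWh × £0.111 = £66.60
Next 500 kWh × £0.183 = £91.50
Remaining 961.5 kWh × £0.273 = £262.49
Energy charge = £420.59; + service £4.61 = £425.20 ≈ £425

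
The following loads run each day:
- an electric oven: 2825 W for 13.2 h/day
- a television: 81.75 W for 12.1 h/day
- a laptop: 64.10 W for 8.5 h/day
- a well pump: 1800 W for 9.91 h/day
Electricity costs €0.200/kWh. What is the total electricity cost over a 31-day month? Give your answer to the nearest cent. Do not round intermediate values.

electric oven: 2825 W × 13.2 h × 31 d = 1,155,990 Wh = 1,156 kWh
television: 81.75 W × 12.1 h × 31 d = 30,664 Wh = 30.66 kWh
laptop: 64.10 W × 8.5 h × 31 d = 16,890 Wh = 16.89 kWh
well pump: 1800 W × 9.91 h × 31 d = 552,978 Wh = 553 kWh
Total energy = 1,156 + 30.66 + 16.89 + 553 = 1,757 kWh
Cost = 1,757 kWh × €0.200 = €351.30

€351.30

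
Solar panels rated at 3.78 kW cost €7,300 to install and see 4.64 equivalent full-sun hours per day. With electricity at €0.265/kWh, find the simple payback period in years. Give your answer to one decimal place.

4.3 years

Daily generation = 3.78 kW × 4.64 h = 17.54 kWh
Annual generation = 17.54 × 365 = 6401.8 kWh
Annual savings = 6401.8 × €0.265 = €1,696.48
Payback = €7,300 / €1,696.48 = 4.3 years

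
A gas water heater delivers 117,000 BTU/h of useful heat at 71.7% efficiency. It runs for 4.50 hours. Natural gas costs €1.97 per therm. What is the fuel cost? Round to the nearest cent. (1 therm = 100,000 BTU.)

€14.47

Heat delivered = 117,000 BTU/h × 4.50 h = 526,500 BTU
Gas input = 526,500 / 0.717 = 734,310 BTU
= 734,310 / 100,000 = 7.343 therm
Cost = 7.343 × €1.97/therm = €14.47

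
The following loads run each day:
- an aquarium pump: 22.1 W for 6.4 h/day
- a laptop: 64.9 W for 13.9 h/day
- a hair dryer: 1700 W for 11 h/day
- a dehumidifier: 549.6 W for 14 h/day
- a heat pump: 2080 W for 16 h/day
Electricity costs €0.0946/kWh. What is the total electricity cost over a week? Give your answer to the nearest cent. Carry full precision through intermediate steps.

€40.21

aquarium pump: 22.1 W × 6.4 h × 7 d = 990 Wh = 0.9901 kWh
laptop: 64.9 W × 13.9 h × 7 d = 6,315 Wh = 6.315 kWh
hair dryer: 1700 W × 11 h × 7 d = 130,900 Wh = 130.9 kWh
dehumidifier: 549.6 W × 14 h × 7 d = 53,861 Wh = 53.86 kWh
heat pump: 2080 W × 16 h × 7 d = 232,960 Wh = 233 kWh
Total energy = 0.9901 + 6.315 + 130.9 + 53.86 + 233 = 425 kWh
Cost = 425 kWh × €0.0946 = €40.21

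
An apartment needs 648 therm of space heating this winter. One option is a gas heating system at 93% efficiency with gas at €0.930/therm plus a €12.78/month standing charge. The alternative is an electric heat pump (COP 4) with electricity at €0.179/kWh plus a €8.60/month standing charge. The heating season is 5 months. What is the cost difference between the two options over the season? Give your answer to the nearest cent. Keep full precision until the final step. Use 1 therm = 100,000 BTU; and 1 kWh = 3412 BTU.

Heat load = 648 therm × 100,000 = 64,800,000 BTU
Gas: input = 64,800,000 / 0.93 = 69,677,419 BTU = 696.8 therm → 696.8 × €0.930 = €648.00; + 5 × €12.78 standing = €711.90
Heat pump: 64,800,000 BTU / 3412 = 18,990 kWh heat; / 4 = 4,748 kWh in → × €0.179 = €849.88; + 5 × €8.60 standing = €892.88
Difference = |€711.90 − €892.88| = €180.98

€180.98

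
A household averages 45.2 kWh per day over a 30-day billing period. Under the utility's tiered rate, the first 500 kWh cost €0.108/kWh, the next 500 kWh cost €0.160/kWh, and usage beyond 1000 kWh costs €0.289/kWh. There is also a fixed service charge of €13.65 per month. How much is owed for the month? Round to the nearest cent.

Usage = 45.2 kWh/day × 30 days = 1356 kWh
First 500 kWh × €0.108 = €54.00
Next 500 kWh × €0.160 = €80.00
Remaining 356 kWh × €0.289 = €102.88
Energy charge = €236.88; + service €13.65 = €250.53

€250.53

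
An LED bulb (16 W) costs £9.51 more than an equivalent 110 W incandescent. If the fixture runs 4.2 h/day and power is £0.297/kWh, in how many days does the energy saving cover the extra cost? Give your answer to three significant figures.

Power saved = 110 − 16 = 94 W
Daily energy saved = 94 W × 4.2 h = 394.8 Wh = 0.3948 kWh
Daily savings = 0.3948 × £0.297 = £0.1173
Payback = £9.51 / £0.1173 per day = 81.1 days

81.1 days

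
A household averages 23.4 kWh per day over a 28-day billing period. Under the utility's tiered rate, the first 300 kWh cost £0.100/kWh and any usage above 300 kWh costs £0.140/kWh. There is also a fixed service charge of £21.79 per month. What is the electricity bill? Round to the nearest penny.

£101.52

Usage = 23.4 kWh/day × 28 days = 655.2 kWh
First 300 kWh × £0.100 = £30.00
Remaining 355.2 kWh × £0.140 = £49.73
Energy charge = £79.73; + service £21.79 = £101.52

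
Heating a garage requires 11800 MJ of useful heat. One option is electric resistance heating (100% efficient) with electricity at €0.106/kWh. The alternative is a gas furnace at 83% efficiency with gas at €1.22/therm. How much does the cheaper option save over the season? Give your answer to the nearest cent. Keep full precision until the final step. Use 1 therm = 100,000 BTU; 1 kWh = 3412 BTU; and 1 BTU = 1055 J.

Heat load = 11800 MJ = 11,800,000,000 J / 1055 = 11,184,834 BTU
Gas: input = 11,184,834 / 0.83 = 13,475,704 BTU = 134.8 therm → 134.8 × €1.22 = €164.40
Electric: 11,184,834 BTU / 3412 = 3,278 kWh → × €0.106 = €347.48
Difference = |€164.40 − €347.48| = €183.07

€183.07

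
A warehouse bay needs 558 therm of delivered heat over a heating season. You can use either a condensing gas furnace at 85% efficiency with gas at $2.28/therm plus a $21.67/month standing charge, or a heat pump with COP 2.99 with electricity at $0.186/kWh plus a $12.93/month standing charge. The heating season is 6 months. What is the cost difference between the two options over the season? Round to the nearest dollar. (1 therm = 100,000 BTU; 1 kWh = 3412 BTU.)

$532

Heat load = 558 therm × 100,000 = 55,800,000 BTU
Gas: input = 55,800,000 / 0.85 = 65,647,059 BTU = 656.5 therm → 656.5 × $2.28 = $1,496.75; + 6 × $21.67 standing = $1,626.77
Heat pump: 55,800,000 BTU / 3412 = 16,350 kWh heat; / 2.99 = 5,470 kWh in → × $0.186 = $1,017.34; + 6 × $12.93 standing = $1,094.92
Difference = |$1,626.77 − $1,094.92| = $531.85 ≈ $532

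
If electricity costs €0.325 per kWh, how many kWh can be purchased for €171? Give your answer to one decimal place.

€171 / €0.325 per kWh = 526.2 kWh

526.2 kWh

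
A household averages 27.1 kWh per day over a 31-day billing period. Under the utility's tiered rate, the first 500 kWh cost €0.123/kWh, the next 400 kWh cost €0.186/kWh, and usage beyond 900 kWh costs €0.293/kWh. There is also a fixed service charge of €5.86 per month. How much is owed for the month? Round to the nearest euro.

€131

Usage = 27.1 kWh/day × 31 days = 840.1 kWh
First 500 kWh × €0.123 = €61.50
Next 340.1 kWh × €0.186 = €63.26
Remaining tier: 0 kWh (not reached)
Energy charge = €124.76; + service €5.86 = €130.62 ≈ €131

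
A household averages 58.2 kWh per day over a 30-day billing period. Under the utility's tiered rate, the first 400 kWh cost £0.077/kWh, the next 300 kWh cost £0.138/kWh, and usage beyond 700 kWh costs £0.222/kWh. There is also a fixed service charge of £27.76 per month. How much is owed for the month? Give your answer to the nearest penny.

Usage = 58.2 kWh/day × 30 days = 1746 kWh
First 400 kWh × £0.077 = £30.80
Next 300 kWh × £0.138 = £41.40
Remaining 1046 kWh × £0.222 = £232.21
Energy charge = £304.41; + service £27.76 = £332.17

£332.17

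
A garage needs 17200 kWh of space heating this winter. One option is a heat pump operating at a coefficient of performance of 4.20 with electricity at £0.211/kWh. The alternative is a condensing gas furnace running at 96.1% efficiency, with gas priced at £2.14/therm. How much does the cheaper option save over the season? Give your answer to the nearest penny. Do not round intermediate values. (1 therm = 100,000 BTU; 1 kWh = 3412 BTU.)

Heat load = 17200 kWh × 3412 = 58,686,400 BTU
Gas: input = 58,686,400 / 0.961 = 61,068,054 BTU = 610.7 therm → 610.7 × £2.14 = £1,306.86
Heat pump: 58,686,400 BTU / 3412 = 17,200 kWh heat; / 4.20 = 4,095 kWh in → × £0.211 = £864.10
Difference = |£1,306.86 − £864.10| = £442.76

£442.76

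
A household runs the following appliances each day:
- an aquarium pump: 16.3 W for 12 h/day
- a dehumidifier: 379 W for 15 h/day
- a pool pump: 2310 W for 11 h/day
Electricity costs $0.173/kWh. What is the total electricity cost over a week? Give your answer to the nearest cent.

aquarium pump: 16.3 W × 12 h × 7 d = 1,369 Wh = 1.369 kWh
dehumidifier: 379 W × 15 h × 7 d = 39,795 Wh = 39.8 kWh
pool pump: 2310 W × 11 h × 7 d = 177,870 Wh = 177.9 kWh
Total energy = 1.369 + 39.8 + 177.9 = 219 kWh
Cost = 219 kWh × $0.173 = $37.89

$37.89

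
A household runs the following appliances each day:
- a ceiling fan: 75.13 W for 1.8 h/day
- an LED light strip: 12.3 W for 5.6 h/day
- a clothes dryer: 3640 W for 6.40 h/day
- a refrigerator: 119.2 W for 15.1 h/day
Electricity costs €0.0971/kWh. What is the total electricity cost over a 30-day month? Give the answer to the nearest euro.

ceiling fan: 75.13 W × 1.8 h × 30 d = 4,057 Wh = 4.057 kWh
LED light strip: 12.3 W × 5.6 h × 30 d = 2,066 Wh = 2.066 kWh
clothes dryer: 3640 W × 6.40 h × 30 d = 698,880 Wh = 698.9 kWh
refrigerator: 119.2 W × 15.1 h × 30 d = 53,998 Wh = 54 kWh
Total energy = 4.057 + 2.066 + 698.9 + 54 = 759 kWh
Cost = 759 kWh × €0.0971 = €73.70 ≈ €74

€74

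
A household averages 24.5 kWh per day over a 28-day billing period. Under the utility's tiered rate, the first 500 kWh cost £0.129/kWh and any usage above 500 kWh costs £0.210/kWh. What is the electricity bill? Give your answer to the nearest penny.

Usage = 24.5 kWh/day × 28 days = 686 kWh
First 500 kWh × £0.129 = £64.50
Remaining 186 kWh × £0.210 = £39.06
Total = £103.56

£103.56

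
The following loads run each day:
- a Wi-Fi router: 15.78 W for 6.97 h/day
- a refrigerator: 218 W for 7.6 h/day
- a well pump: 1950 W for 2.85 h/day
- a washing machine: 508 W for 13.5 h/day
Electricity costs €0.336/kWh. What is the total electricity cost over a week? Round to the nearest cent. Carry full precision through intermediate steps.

€33.36

Wi-Fi router: 15.78 W × 6.97 h × 7 d = 770 Wh = 0.7699 kWh
refrigerator: 218 W × 7.6 h × 7 d = 11,598 Wh = 11.6 kWh
well pump: 1950 W × 2.85 h × 7 d = 38,902 Wh = 38.9 kWh
washing machine: 508 W × 13.5 h × 7 d = 48,006 Wh = 48.01 kWh
Total energy = 0.7699 + 11.6 + 38.9 + 48.01 = 99.28 kWh
Cost = 99.28 kWh × €0.336 = €33.36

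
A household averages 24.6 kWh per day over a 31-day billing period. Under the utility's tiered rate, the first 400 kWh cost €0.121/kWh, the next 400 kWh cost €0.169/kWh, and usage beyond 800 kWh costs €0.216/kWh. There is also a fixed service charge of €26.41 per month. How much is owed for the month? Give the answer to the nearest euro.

Usage = 24.6 kWh/day × 31 days = 762.6 kWh
First 400 kWh × €0.121 = €48.40
Next 362.6 kWh × €0.169 = €61.28
Remaining tier: 0 kWh (not reached)
Energy charge = €109.68; + service €26.41 = €136.09 ≈ €136

€136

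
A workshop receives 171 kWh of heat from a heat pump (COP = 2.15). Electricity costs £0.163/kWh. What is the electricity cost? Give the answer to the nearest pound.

Electrical input = 171 kWh / 2.15 = 79.53 kWh
Cost = 79.53 × £0.163/kWh = £12.96 ≈ £13

£13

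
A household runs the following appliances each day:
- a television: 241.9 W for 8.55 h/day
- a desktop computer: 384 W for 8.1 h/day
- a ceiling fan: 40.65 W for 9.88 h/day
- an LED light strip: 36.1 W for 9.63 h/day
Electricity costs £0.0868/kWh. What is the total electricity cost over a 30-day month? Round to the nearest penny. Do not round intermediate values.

television: 241.9 W × 8.55 h × 30 d = 62,047 Wh = 62.05 kWh
desktop computer: 384 W × 8.1 h × 30 d = 93,312 Wh = 93.31 kWh
ceiling fan: 40.65 W × 9.88 h × 30 d = 12,049 Wh = 12.05 kWh
LED light strip: 36.1 W × 9.63 h × 30 d = 10,429 Wh = 10.43 kWh
Total energy = 62.05 + 93.31 + 12.05 + 10.43 = 177.8 kWh
Cost = 177.8 kWh × £0.0868 = £15.44

£15.44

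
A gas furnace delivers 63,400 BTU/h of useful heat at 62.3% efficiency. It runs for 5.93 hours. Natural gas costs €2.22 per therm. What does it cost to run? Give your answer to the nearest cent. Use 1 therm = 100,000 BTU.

Heat delivered = 63,400 BTU/h × 5.93 h = 375,962 BTU
Gas input = 375,962 / 0.623 = 603,470 BTU
= 603,470 / 100,000 = 6.035 therm
Cost = 6.035 × €2.22/therm = €13.40

€13.40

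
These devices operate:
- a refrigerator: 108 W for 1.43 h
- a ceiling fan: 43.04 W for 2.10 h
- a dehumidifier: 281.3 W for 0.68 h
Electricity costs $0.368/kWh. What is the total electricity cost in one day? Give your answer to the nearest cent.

refrigerator: 108 W × 1.43 h = 154 Wh = 0.1544 kWh
ceiling fan: 43.04 W × 2.10 h = 90 Wh = 0.09038 kWh
dehumidifier: 281.3 W × 0.68 h = 191 Wh = 0.1913 kWh
Total energy = 0.1544 + 0.09038 + 0.1913 = 0.4361 kWh
Cost = 0.4361 kWh × $0.368 = $0.16

$0.16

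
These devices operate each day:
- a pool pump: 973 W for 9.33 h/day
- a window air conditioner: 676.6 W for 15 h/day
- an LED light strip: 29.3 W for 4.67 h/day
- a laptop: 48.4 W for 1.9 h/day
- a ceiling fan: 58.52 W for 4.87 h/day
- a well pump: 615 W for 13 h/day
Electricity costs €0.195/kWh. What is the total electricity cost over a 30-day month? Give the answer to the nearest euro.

€162

pool pump: 973 W × 9.33 h × 30 d = 272,343 Wh = 272.3 kWh
window air conditioner: 676.6 W × 15 h × 30 d = 304,470 Wh = 304.5 kWh
LED light strip: 29.3 W × 4.67 h × 30 d = 4,105 Wh = 4.105 kWh
laptop: 48.4 W × 1.9 h × 30 d = 2,759 Wh = 2.759 kWh
ceiling fan: 58.52 W × 4.87 h × 30 d = 8,550 Wh = 8.55 kWh
well pump: 615 W × 13 h × 30 d = 239,850 Wh = 239.8 kWh
Total energy = 272.3 + 304.5 + 4.105 + 2.759 + 8.55 + 239.8 = 832.1 kWh
Cost = 832.1 kWh × €0.195 = €162.25 ≈ €162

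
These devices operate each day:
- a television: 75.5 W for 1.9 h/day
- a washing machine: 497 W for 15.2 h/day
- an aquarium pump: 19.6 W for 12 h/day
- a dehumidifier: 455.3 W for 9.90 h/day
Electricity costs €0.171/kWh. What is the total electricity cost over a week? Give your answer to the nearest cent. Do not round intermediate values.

television: 75.5 W × 1.9 h × 7 d = 1,004 Wh = 1.004 kWh
washing machine: 497 W × 15.2 h × 7 d = 52,881 Wh = 52.88 kWh
aquarium pump: 19.6 W × 12 h × 7 d = 1,646 Wh = 1.646 kWh
dehumidifier: 455.3 W × 9.90 h × 7 d = 31,552 Wh = 31.55 kWh
Total energy = 1.004 + 52.88 + 1.646 + 31.55 = 87.08 kWh
Cost = 87.08 kWh × €0.171 = €14.89

€14.89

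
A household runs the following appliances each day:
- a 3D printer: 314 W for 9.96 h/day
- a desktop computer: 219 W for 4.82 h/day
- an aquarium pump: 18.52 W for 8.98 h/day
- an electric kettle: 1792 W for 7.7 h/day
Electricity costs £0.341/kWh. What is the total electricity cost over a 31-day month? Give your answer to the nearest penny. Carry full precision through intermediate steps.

3D printer: 314 W × 9.96 h × 31 d = 96,951 Wh = 96.95 kWh
desktop computer: 219 W × 4.82 h × 31 d = 32,723 Wh = 32.72 kWh
aquarium pump: 18.52 W × 8.98 h × 31 d = 5,156 Wh = 5.156 kWh
electric kettle: 1792 W × 7.7 h × 31 d = 427,750 Wh = 427.8 kWh
Total energy = 96.95 + 32.72 + 5.156 + 427.8 = 562.6 kWh
Cost = 562.6 kWh × £0.341 = £191.84

£191.84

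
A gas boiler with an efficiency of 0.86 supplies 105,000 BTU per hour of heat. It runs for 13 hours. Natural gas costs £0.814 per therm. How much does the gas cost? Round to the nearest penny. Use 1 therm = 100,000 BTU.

Heat delivered = 105,000 BTU/h × 13 h = 1,365,000 BTU
Gas input = 1,365,000 / 0.86 = 1,587,209 BTU
= 1,587,209 / 100,000 = 15.87 therm
Cost = 15.87 × £0.814/therm = £12.92

£12.92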